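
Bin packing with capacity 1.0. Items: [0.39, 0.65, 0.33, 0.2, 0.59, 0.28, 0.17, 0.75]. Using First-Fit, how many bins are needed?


Place items sequentially using First-Fit:
  Item 0.39 -> new Bin 1
  Item 0.65 -> new Bin 2
  Item 0.33 -> Bin 1 (now 0.72)
  Item 0.2 -> Bin 1 (now 0.92)
  Item 0.59 -> new Bin 3
  Item 0.28 -> Bin 2 (now 0.93)
  Item 0.17 -> Bin 3 (now 0.76)
  Item 0.75 -> new Bin 4
Total bins used = 4

4


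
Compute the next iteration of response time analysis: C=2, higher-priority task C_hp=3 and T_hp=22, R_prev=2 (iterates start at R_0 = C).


R_next = C + ceil(R_prev / T_hp) * C_hp
ceil(2 / 22) = ceil(0.0909) = 1
Interference = 1 * 3 = 3
R_next = 2 + 3 = 5

5


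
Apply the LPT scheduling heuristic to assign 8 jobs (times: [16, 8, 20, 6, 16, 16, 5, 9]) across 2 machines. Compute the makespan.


Sort jobs in decreasing order (LPT): [20, 16, 16, 16, 9, 8, 6, 5]
Assign each job to the least loaded machine:
  Machine 1: jobs [20, 16, 8, 5], load = 49
  Machine 2: jobs [16, 16, 9, 6], load = 47
Makespan = max load = 49

49


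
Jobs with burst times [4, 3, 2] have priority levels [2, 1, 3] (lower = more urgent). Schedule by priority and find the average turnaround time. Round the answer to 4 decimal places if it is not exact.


Sort by priority (ascending = highest first):
Order: [(1, 3), (2, 4), (3, 2)]
Completion times:
  Priority 1, burst=3, C=3
  Priority 2, burst=4, C=7
  Priority 3, burst=2, C=9
Average turnaround = 19/3 = 6.3333

6.3333


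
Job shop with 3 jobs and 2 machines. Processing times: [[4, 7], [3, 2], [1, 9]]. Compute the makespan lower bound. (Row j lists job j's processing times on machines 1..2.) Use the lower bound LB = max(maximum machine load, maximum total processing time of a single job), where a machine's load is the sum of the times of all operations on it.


Machine loads:
  Machine 1: 4 + 3 + 1 = 8
  Machine 2: 7 + 2 + 9 = 18
Max machine load = 18
Job totals:
  Job 1: 11
  Job 2: 5
  Job 3: 10
Max job total = 11
Lower bound = max(18, 11) = 18

18


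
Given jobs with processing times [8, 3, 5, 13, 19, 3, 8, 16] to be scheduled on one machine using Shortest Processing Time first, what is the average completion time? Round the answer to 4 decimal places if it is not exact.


Sort jobs by processing time (SPT order): [3, 3, 5, 8, 8, 13, 16, 19]
Compute completion times sequentially:
  Job 1: processing = 3, completes at 3
  Job 2: processing = 3, completes at 6
  Job 3: processing = 5, completes at 11
  Job 4: processing = 8, completes at 19
  Job 5: processing = 8, completes at 27
  Job 6: processing = 13, completes at 40
  Job 7: processing = 16, completes at 56
  Job 8: processing = 19, completes at 75
Sum of completion times = 237
Average completion time = 237/8 = 29.625

29.625


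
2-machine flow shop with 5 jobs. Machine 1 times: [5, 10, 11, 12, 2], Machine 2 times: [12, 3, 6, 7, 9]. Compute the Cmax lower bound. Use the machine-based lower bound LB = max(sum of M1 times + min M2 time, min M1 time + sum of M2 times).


LB1 = sum(M1 times) + min(M2 times) = 40 + 3 = 43
LB2 = min(M1 times) + sum(M2 times) = 2 + 37 = 39
Lower bound = max(LB1, LB2) = max(43, 39) = 43

43


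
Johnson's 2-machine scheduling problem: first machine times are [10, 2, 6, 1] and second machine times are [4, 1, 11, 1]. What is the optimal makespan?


Apply Johnson's rule:
  Group 1 (a <= b): [(4, 1, 1), (3, 6, 11)]
  Group 2 (a > b): [(1, 10, 4), (2, 2, 1)]
Optimal job order: [4, 3, 1, 2]
Schedule:
  Job 4: M1 done at 1, M2 done at 2
  Job 3: M1 done at 7, M2 done at 18
  Job 1: M1 done at 17, M2 done at 22
  Job 2: M1 done at 19, M2 done at 23
Makespan = 23

23


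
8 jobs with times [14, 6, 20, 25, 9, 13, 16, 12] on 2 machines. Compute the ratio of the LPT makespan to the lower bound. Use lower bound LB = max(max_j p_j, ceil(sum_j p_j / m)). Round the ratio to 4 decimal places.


LPT order: [25, 20, 16, 14, 13, 12, 9, 6]
Machine loads after assignment: [57, 58]
LPT makespan = 58
Lower bound = max(max_job, ceil(total/2)) = max(25, 58) = 58
Ratio = 58 / 58 = 1.0

1.0


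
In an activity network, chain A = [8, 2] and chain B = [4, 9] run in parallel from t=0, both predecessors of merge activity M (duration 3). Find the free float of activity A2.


ES(A2) = sum of predecessors on chain A = 8
EF(A2) = ES + duration = 8 + 2 = 10
Successor of A2 is M. ES(M) = max(sum(A), sum(B)) = max(10, 13) = 13
Free float = ES(successor) - EF(current) = 13 - 10 = 3

3


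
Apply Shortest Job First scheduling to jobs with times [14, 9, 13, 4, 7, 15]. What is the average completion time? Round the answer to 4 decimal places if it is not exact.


SJF order (ascending): [4, 7, 9, 13, 14, 15]
Completion times:
  Job 1: burst=4, C=4
  Job 2: burst=7, C=11
  Job 3: burst=9, C=20
  Job 4: burst=13, C=33
  Job 5: burst=14, C=47
  Job 6: burst=15, C=62
Average completion = 177/6 = 29.5

29.5


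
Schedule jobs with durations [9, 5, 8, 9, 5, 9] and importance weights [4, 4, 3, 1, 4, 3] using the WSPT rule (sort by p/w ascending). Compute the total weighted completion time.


Compute p/w ratios and sort ascending (WSPT): [(5, 4), (5, 4), (9, 4), (8, 3), (9, 3), (9, 1)]
Compute weighted completion times:
  Job (p=5,w=4): C=5, w*C=4*5=20
  Job (p=5,w=4): C=10, w*C=4*10=40
  Job (p=9,w=4): C=19, w*C=4*19=76
  Job (p=8,w=3): C=27, w*C=3*27=81
  Job (p=9,w=3): C=36, w*C=3*36=108
  Job (p=9,w=1): C=45, w*C=1*45=45
Total weighted completion time = 370

370


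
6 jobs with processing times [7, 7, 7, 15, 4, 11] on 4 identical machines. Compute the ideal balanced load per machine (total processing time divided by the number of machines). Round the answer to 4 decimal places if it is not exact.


Total processing time = 7 + 7 + 7 + 15 + 4 + 11 = 51
Number of machines = 4
Ideal balanced load = 51 / 4 = 12.75

12.75


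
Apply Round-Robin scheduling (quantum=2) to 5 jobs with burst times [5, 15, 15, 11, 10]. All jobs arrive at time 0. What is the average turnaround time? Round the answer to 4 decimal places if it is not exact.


Time quantum = 2
Execution trace:
  J1 runs 2 units, time = 2
  J2 runs 2 units, time = 4
  J3 runs 2 units, time = 6
  J4 runs 2 units, time = 8
  J5 runs 2 units, time = 10
  J1 runs 2 units, time = 12
  J2 runs 2 units, time = 14
  J3 runs 2 units, time = 16
  J4 runs 2 units, time = 18
  J5 runs 2 units, time = 20
  J1 runs 1 units, time = 21
  J2 runs 2 units, time = 23
  J3 runs 2 units, time = 25
  J4 runs 2 units, time = 27
  J5 runs 2 units, time = 29
  J2 runs 2 units, time = 31
  J3 runs 2 units, time = 33
  J4 runs 2 units, time = 35
  J5 runs 2 units, time = 37
  J2 runs 2 units, time = 39
  J3 runs 2 units, time = 41
  J4 runs 2 units, time = 43
  J5 runs 2 units, time = 45
  J2 runs 2 units, time = 47
  J3 runs 2 units, time = 49
  J4 runs 1 units, time = 50
  J2 runs 2 units, time = 52
  J3 runs 2 units, time = 54
  J2 runs 1 units, time = 55
  J3 runs 1 units, time = 56
Finish times: [21, 55, 56, 50, 45]
Average turnaround = 227/5 = 45.4

45.4


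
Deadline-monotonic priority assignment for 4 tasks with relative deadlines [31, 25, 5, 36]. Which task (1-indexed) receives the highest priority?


Sort tasks by relative deadline (ascending):
  Task 3: deadline = 5
  Task 2: deadline = 25
  Task 1: deadline = 31
  Task 4: deadline = 36
Priority order (highest first): [3, 2, 1, 4]
Highest priority task = 3

3


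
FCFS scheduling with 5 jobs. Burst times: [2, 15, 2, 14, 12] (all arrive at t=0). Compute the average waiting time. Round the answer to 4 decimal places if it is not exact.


FCFS order (as given): [2, 15, 2, 14, 12]
Waiting times:
  Job 1: wait = 0
  Job 2: wait = 2
  Job 3: wait = 17
  Job 4: wait = 19
  Job 5: wait = 33
Sum of waiting times = 71
Average waiting time = 71/5 = 14.2

14.2


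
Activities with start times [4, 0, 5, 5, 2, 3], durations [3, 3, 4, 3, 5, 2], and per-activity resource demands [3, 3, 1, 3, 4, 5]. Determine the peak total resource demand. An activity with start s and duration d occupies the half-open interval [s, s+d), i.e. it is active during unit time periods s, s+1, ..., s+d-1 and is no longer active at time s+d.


Each activity i is active on [start_i, start_i + duration_i).
Compute total resource usage per time slot:
  t=0: active resources = [3], total = 3
  t=1: active resources = [3], total = 3
  t=2: active resources = [3, 4], total = 7
  t=3: active resources = [4, 5], total = 9
  t=4: active resources = [3, 4, 5], total = 12
  t=5: active resources = [3, 1, 3, 4], total = 11
  t=6: active resources = [3, 1, 3, 4], total = 11
  t=7: active resources = [1, 3], total = 4
  t=8: active resources = [1], total = 1
Peak resource demand = 12

12


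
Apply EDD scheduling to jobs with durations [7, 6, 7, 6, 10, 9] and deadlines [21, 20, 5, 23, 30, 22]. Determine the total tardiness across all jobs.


Sort by due date (EDD order): [(7, 5), (6, 20), (7, 21), (9, 22), (6, 23), (10, 30)]
Compute completion times and tardiness:
  Job 1: p=7, d=5, C=7, tardiness=max(0,7-5)=2
  Job 2: p=6, d=20, C=13, tardiness=max(0,13-20)=0
  Job 3: p=7, d=21, C=20, tardiness=max(0,20-21)=0
  Job 4: p=9, d=22, C=29, tardiness=max(0,29-22)=7
  Job 5: p=6, d=23, C=35, tardiness=max(0,35-23)=12
  Job 6: p=10, d=30, C=45, tardiness=max(0,45-30)=15
Total tardiness = 36

36


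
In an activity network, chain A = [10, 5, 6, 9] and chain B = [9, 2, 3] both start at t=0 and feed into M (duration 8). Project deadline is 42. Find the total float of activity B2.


Forward pass: ES(B2) = sum of predecessors on chain B = 9
EF = ES + duration = 9 + 2 = 11
Backward pass: LF(M) = deadline = 42; LS(M) = 42 - 8 = 34
LF(B2) = LS(M) - sum(successors on chain B) = 34 - 3 = 31
LS = LF - duration = 31 - 2 = 29
Total float = LS - ES = 29 - 9 = 20

20


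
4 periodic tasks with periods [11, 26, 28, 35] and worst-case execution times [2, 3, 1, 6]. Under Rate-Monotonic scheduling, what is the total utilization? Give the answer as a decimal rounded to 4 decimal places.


Compute individual utilizations (exact fractions):
  Task 1: C/T = 2/11 (approx. 0.1818)
  Task 2: C/T = 3/26 (approx. 0.1154)
  Task 3: C/T = 1/28 (approx. 0.0357)
  Task 4: C/T = 6/35 (approx. 0.1714)
Total utilization U = 2/11 + 3/26 + 1/28 + 6/35 = 10097/20020
Rounded to 4 decimal places: U = 0.5043
RM (Liu & Layland) bound for 4 tasks = 0.756828; compare with U = 10097/20020 (approx. 0.504346)
U <= bound, so schedulable by RM sufficient condition.

0.5043


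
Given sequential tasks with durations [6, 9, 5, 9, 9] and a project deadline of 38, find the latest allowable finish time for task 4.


LF(activity 4) = deadline - sum of successor durations
Successors: activities 5 through 5 with durations [9]
Sum of successor durations = 9
LF = 38 - 9 = 29

29


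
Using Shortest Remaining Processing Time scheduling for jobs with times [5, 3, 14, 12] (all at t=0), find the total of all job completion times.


Since all jobs arrive at t=0, SRPT equals SPT ordering.
SPT order: [3, 5, 12, 14]
Completion times:
  Job 1: p=3, C=3
  Job 2: p=5, C=8
  Job 3: p=12, C=20
  Job 4: p=14, C=34
Total completion time = 3 + 8 + 20 + 34 = 65

65


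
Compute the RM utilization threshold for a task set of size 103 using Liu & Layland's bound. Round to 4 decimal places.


Compute 2^(1/103) = 1.0067522788
Subtract 1: 1.0067522788 - 1 = 0.0067522788
Multiply by n: 103 * 0.0067522788 = 0.6954847164
Round to 4 dp: 0.6955

0.6955


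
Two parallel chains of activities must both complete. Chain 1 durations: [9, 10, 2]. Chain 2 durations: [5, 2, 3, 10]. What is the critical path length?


Path A total = 9 + 10 + 2 = 21
Path B total = 5 + 2 + 3 + 10 = 20
Critical path = longest path = max(21, 20) = 21

21


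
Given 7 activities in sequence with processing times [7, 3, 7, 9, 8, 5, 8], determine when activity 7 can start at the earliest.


Activity 7 starts after activities 1 through 6 complete.
Predecessor durations: [7, 3, 7, 9, 8, 5]
ES = 7 + 3 + 7 + 9 + 8 + 5 = 39

39


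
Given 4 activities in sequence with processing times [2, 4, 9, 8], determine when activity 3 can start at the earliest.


Activity 3 starts after activities 1 through 2 complete.
Predecessor durations: [2, 4]
ES = 2 + 4 = 6

6


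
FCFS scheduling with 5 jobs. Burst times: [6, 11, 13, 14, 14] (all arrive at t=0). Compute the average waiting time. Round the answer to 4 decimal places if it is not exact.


FCFS order (as given): [6, 11, 13, 14, 14]
Waiting times:
  Job 1: wait = 0
  Job 2: wait = 6
  Job 3: wait = 17
  Job 4: wait = 30
  Job 5: wait = 44
Sum of waiting times = 97
Average waiting time = 97/5 = 19.4

19.4


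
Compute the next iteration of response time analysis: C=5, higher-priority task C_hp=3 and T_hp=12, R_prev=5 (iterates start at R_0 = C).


R_next = C + ceil(R_prev / T_hp) * C_hp
ceil(5 / 12) = ceil(0.4167) = 1
Interference = 1 * 3 = 3
R_next = 5 + 3 = 8

8


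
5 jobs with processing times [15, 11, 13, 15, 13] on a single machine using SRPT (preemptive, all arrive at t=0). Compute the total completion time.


Since all jobs arrive at t=0, SRPT equals SPT ordering.
SPT order: [11, 13, 13, 15, 15]
Completion times:
  Job 1: p=11, C=11
  Job 2: p=13, C=24
  Job 3: p=13, C=37
  Job 4: p=15, C=52
  Job 5: p=15, C=67
Total completion time = 11 + 24 + 37 + 52 + 67 = 191

191


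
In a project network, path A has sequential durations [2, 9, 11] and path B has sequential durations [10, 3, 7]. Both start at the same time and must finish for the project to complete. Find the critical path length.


Path A total = 2 + 9 + 11 = 22
Path B total = 10 + 3 + 7 = 20
Critical path = longest path = max(22, 20) = 22

22


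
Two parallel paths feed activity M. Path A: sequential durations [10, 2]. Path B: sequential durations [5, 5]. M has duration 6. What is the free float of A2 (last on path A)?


ES(A2) = sum of predecessors on chain A = 10
EF(A2) = ES + duration = 10 + 2 = 12
Successor of A2 is M. ES(M) = max(sum(A), sum(B)) = max(12, 10) = 12
Free float = ES(successor) - EF(current) = 12 - 12 = 0

0


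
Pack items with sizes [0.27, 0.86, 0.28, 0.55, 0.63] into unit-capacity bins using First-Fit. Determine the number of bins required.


Place items sequentially using First-Fit:
  Item 0.27 -> new Bin 1
  Item 0.86 -> new Bin 2
  Item 0.28 -> Bin 1 (now 0.55)
  Item 0.55 -> new Bin 3
  Item 0.63 -> new Bin 4
Total bins used = 4

4


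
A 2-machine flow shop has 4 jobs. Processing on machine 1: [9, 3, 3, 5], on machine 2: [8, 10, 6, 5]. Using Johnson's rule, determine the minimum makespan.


Apply Johnson's rule:
  Group 1 (a <= b): [(2, 3, 10), (3, 3, 6), (4, 5, 5)]
  Group 2 (a > b): [(1, 9, 8)]
Optimal job order: [2, 3, 4, 1]
Schedule:
  Job 2: M1 done at 3, M2 done at 13
  Job 3: M1 done at 6, M2 done at 19
  Job 4: M1 done at 11, M2 done at 24
  Job 1: M1 done at 20, M2 done at 32
Makespan = 32

32


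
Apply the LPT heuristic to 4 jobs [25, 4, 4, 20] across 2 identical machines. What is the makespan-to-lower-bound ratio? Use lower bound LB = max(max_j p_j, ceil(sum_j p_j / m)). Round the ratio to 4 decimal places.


LPT order: [25, 20, 4, 4]
Machine loads after assignment: [25, 28]
LPT makespan = 28
Lower bound = max(max_job, ceil(total/2)) = max(25, 27) = 27
Ratio = 28 / 27 = 1.037

1.037


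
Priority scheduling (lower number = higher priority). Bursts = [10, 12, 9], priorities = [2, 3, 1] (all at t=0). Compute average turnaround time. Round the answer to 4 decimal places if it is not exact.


Sort by priority (ascending = highest first):
Order: [(1, 9), (2, 10), (3, 12)]
Completion times:
  Priority 1, burst=9, C=9
  Priority 2, burst=10, C=19
  Priority 3, burst=12, C=31
Average turnaround = 59/3 = 19.6667

19.6667


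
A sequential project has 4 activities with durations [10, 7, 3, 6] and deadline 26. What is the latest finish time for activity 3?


LF(activity 3) = deadline - sum of successor durations
Successors: activities 4 through 4 with durations [6]
Sum of successor durations = 6
LF = 26 - 6 = 20

20


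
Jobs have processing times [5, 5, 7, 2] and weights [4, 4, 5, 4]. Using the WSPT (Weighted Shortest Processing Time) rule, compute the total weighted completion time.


Compute p/w ratios and sort ascending (WSPT): [(2, 4), (5, 4), (5, 4), (7, 5)]
Compute weighted completion times:
  Job (p=2,w=4): C=2, w*C=4*2=8
  Job (p=5,w=4): C=7, w*C=4*7=28
  Job (p=5,w=4): C=12, w*C=4*12=48
  Job (p=7,w=5): C=19, w*C=5*19=95
Total weighted completion time = 179

179


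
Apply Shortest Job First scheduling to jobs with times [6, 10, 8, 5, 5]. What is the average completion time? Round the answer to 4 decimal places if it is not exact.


SJF order (ascending): [5, 5, 6, 8, 10]
Completion times:
  Job 1: burst=5, C=5
  Job 2: burst=5, C=10
  Job 3: burst=6, C=16
  Job 4: burst=8, C=24
  Job 5: burst=10, C=34
Average completion = 89/5 = 17.8

17.8


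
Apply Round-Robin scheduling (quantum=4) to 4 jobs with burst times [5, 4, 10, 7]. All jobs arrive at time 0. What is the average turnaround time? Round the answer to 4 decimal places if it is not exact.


Time quantum = 4
Execution trace:
  J1 runs 4 units, time = 4
  J2 runs 4 units, time = 8
  J3 runs 4 units, time = 12
  J4 runs 4 units, time = 16
  J1 runs 1 units, time = 17
  J3 runs 4 units, time = 21
  J4 runs 3 units, time = 24
  J3 runs 2 units, time = 26
Finish times: [17, 8, 26, 24]
Average turnaround = 75/4 = 18.75

18.75


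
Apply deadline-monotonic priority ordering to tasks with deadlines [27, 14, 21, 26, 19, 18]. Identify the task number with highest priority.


Sort tasks by relative deadline (ascending):
  Task 2: deadline = 14
  Task 6: deadline = 18
  Task 5: deadline = 19
  Task 3: deadline = 21
  Task 4: deadline = 26
  Task 1: deadline = 27
Priority order (highest first): [2, 6, 5, 3, 4, 1]
Highest priority task = 2

2


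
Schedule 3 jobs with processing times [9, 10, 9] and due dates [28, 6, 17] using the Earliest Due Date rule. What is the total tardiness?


Sort by due date (EDD order): [(10, 6), (9, 17), (9, 28)]
Compute completion times and tardiness:
  Job 1: p=10, d=6, C=10, tardiness=max(0,10-6)=4
  Job 2: p=9, d=17, C=19, tardiness=max(0,19-17)=2
  Job 3: p=9, d=28, C=28, tardiness=max(0,28-28)=0
Total tardiness = 6

6


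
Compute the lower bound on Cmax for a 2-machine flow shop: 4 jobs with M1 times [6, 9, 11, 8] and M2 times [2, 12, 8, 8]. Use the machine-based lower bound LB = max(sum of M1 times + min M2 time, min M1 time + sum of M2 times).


LB1 = sum(M1 times) + min(M2 times) = 34 + 2 = 36
LB2 = min(M1 times) + sum(M2 times) = 6 + 30 = 36
Lower bound = max(LB1, LB2) = max(36, 36) = 36

36


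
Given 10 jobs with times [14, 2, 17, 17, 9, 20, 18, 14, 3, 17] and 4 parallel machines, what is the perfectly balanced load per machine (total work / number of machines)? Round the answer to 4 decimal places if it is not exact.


Total processing time = 14 + 2 + 17 + 17 + 9 + 20 + 18 + 14 + 3 + 17 = 131
Number of machines = 4
Ideal balanced load = 131 / 4 = 32.75

32.75


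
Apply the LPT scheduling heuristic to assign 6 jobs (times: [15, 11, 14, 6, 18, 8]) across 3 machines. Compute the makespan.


Sort jobs in decreasing order (LPT): [18, 15, 14, 11, 8, 6]
Assign each job to the least loaded machine:
  Machine 1: jobs [18, 6], load = 24
  Machine 2: jobs [15, 8], load = 23
  Machine 3: jobs [14, 11], load = 25
Makespan = max load = 25

25


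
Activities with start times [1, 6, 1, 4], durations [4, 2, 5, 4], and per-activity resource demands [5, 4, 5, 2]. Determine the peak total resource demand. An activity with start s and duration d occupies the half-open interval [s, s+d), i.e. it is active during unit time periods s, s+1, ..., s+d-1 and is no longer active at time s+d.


Each activity i is active on [start_i, start_i + duration_i).
Compute total resource usage per time slot:
  t=0: active resources = [], total = 0
  t=1: active resources = [5, 5], total = 10
  t=2: active resources = [5, 5], total = 10
  t=3: active resources = [5, 5], total = 10
  t=4: active resources = [5, 5, 2], total = 12
  t=5: active resources = [5, 2], total = 7
  t=6: active resources = [4, 2], total = 6
  t=7: active resources = [4, 2], total = 6
Peak resource demand = 12

12


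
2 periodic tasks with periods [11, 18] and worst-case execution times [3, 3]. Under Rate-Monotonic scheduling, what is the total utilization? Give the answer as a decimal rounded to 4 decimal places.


Compute individual utilizations (exact fractions):
  Task 1: C/T = 3/11 (approx. 0.2727)
  Task 2: C/T = 3/18 = 1/6 (approx. 0.1667)
Total utilization U = 3/11 + 1/6 = 29/66
Rounded to 4 decimal places: U = 0.4394
RM (Liu & Layland) bound for 2 tasks = 0.828427; compare with U = 29/66 (approx. 0.439394)
U <= bound, so schedulable by RM sufficient condition.

0.4394


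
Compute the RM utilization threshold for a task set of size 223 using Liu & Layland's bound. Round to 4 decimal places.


Compute 2^(1/223) = 1.0031131190
Subtract 1: 1.0031131190 - 1 = 0.0031131190
Multiply by n: 223 * 0.0031131190 = 0.6942255370
Round to 4 dp: 0.6942

0.6942


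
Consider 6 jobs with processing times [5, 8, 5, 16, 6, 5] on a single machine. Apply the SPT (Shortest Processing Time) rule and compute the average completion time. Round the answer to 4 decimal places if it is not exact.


Sort jobs by processing time (SPT order): [5, 5, 5, 6, 8, 16]
Compute completion times sequentially:
  Job 1: processing = 5, completes at 5
  Job 2: processing = 5, completes at 10
  Job 3: processing = 5, completes at 15
  Job 4: processing = 6, completes at 21
  Job 5: processing = 8, completes at 29
  Job 6: processing = 16, completes at 45
Sum of completion times = 125
Average completion time = 125/6 = 20.8333

20.8333


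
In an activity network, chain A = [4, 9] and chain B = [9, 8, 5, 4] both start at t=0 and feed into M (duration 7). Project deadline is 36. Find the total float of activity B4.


Forward pass: ES(B4) = sum of predecessors on chain B = 22
EF = ES + duration = 22 + 4 = 26
Backward pass: LF(M) = deadline = 36; LS(M) = 36 - 7 = 29
LF(B4) = LS(M) - sum(successors on chain B) = 29 - 0 = 29
LS = LF - duration = 29 - 4 = 25
Total float = LS - ES = 25 - 22 = 3

3


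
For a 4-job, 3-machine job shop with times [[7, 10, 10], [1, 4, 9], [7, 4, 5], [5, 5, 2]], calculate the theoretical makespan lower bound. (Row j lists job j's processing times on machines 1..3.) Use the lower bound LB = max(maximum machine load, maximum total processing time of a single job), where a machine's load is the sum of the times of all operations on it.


Machine loads:
  Machine 1: 7 + 1 + 7 + 5 = 20
  Machine 2: 10 + 4 + 4 + 5 = 23
  Machine 3: 10 + 9 + 5 + 2 = 26
Max machine load = 26
Job totals:
  Job 1: 27
  Job 2: 14
  Job 3: 16
  Job 4: 12
Max job total = 27
Lower bound = max(26, 27) = 27

27


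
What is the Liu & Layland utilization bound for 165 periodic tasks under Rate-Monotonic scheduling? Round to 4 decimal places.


Compute 2^(1/165) = 1.0042097281
Subtract 1: 1.0042097281 - 1 = 0.0042097281
Multiply by n: 165 * 0.0042097281 = 0.6946051365
Round to 4 dp: 0.6946

0.6946


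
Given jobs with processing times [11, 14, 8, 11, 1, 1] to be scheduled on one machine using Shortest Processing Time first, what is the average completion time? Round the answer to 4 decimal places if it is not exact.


Sort jobs by processing time (SPT order): [1, 1, 8, 11, 11, 14]
Compute completion times sequentially:
  Job 1: processing = 1, completes at 1
  Job 2: processing = 1, completes at 2
  Job 3: processing = 8, completes at 10
  Job 4: processing = 11, completes at 21
  Job 5: processing = 11, completes at 32
  Job 6: processing = 14, completes at 46
Sum of completion times = 112
Average completion time = 112/6 = 18.6667

18.6667


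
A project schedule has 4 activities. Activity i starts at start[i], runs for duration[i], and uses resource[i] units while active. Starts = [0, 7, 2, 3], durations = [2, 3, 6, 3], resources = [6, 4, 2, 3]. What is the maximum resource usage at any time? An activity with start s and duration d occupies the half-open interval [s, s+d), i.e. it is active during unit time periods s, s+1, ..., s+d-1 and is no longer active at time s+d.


Each activity i is active on [start_i, start_i + duration_i).
Compute total resource usage per time slot:
  t=0: active resources = [6], total = 6
  t=1: active resources = [6], total = 6
  t=2: active resources = [2], total = 2
  t=3: active resources = [2, 3], total = 5
  t=4: active resources = [2, 3], total = 5
  t=5: active resources = [2, 3], total = 5
  t=6: active resources = [2], total = 2
  t=7: active resources = [4, 2], total = 6
  t=8: active resources = [4], total = 4
  t=9: active resources = [4], total = 4
Peak resource demand = 6

6


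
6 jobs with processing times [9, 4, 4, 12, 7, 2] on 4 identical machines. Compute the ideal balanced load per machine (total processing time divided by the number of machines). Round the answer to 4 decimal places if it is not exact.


Total processing time = 9 + 4 + 4 + 12 + 7 + 2 = 38
Number of machines = 4
Ideal balanced load = 38 / 4 = 9.5

9.5


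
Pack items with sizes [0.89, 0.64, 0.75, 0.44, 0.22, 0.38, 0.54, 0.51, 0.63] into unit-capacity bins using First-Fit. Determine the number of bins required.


Place items sequentially using First-Fit:
  Item 0.89 -> new Bin 1
  Item 0.64 -> new Bin 2
  Item 0.75 -> new Bin 3
  Item 0.44 -> new Bin 4
  Item 0.22 -> Bin 2 (now 0.86)
  Item 0.38 -> Bin 4 (now 0.82)
  Item 0.54 -> new Bin 5
  Item 0.51 -> new Bin 6
  Item 0.63 -> new Bin 7
Total bins used = 7

7


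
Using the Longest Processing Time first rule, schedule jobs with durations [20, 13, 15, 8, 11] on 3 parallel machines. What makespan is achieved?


Sort jobs in decreasing order (LPT): [20, 15, 13, 11, 8]
Assign each job to the least loaded machine:
  Machine 1: jobs [20], load = 20
  Machine 2: jobs [15, 8], load = 23
  Machine 3: jobs [13, 11], load = 24
Makespan = max load = 24

24


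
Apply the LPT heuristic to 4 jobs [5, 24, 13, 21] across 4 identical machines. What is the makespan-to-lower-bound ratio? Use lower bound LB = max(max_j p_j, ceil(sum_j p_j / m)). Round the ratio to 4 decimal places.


LPT order: [24, 21, 13, 5]
Machine loads after assignment: [24, 21, 13, 5]
LPT makespan = 24
Lower bound = max(max_job, ceil(total/4)) = max(24, 16) = 24
Ratio = 24 / 24 = 1.0

1.0


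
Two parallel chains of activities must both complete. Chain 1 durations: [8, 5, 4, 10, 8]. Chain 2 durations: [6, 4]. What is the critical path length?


Path A total = 8 + 5 + 4 + 10 + 8 = 35
Path B total = 6 + 4 = 10
Critical path = longest path = max(35, 10) = 35

35


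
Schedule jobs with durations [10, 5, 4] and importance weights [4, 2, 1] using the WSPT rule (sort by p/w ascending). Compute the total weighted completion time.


Compute p/w ratios and sort ascending (WSPT): [(10, 4), (5, 2), (4, 1)]
Compute weighted completion times:
  Job (p=10,w=4): C=10, w*C=4*10=40
  Job (p=5,w=2): C=15, w*C=2*15=30
  Job (p=4,w=1): C=19, w*C=1*19=19
Total weighted completion time = 89

89


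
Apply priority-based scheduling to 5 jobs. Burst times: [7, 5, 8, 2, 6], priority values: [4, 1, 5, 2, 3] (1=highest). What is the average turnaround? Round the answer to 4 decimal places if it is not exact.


Sort by priority (ascending = highest first):
Order: [(1, 5), (2, 2), (3, 6), (4, 7), (5, 8)]
Completion times:
  Priority 1, burst=5, C=5
  Priority 2, burst=2, C=7
  Priority 3, burst=6, C=13
  Priority 4, burst=7, C=20
  Priority 5, burst=8, C=28
Average turnaround = 73/5 = 14.6

14.6


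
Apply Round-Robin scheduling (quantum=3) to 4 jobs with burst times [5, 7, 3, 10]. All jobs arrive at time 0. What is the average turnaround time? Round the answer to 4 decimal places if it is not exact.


Time quantum = 3
Execution trace:
  J1 runs 3 units, time = 3
  J2 runs 3 units, time = 6
  J3 runs 3 units, time = 9
  J4 runs 3 units, time = 12
  J1 runs 2 units, time = 14
  J2 runs 3 units, time = 17
  J4 runs 3 units, time = 20
  J2 runs 1 units, time = 21
  J4 runs 3 units, time = 24
  J4 runs 1 units, time = 25
Finish times: [14, 21, 9, 25]
Average turnaround = 69/4 = 17.25

17.25


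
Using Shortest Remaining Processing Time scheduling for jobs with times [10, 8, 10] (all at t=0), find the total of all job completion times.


Since all jobs arrive at t=0, SRPT equals SPT ordering.
SPT order: [8, 10, 10]
Completion times:
  Job 1: p=8, C=8
  Job 2: p=10, C=18
  Job 3: p=10, C=28
Total completion time = 8 + 18 + 28 = 54

54


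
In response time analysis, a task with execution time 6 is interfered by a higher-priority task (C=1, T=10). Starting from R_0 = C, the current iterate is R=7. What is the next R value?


R_next = C + ceil(R_prev / T_hp) * C_hp
ceil(7 / 10) = ceil(0.7) = 1
Interference = 1 * 1 = 1
R_next = 6 + 1 = 7
R_next = R_prev, so the iteration has converged (response time = 7).

7


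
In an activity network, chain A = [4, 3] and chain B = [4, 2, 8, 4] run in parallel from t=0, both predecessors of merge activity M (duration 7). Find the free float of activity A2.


ES(A2) = sum of predecessors on chain A = 4
EF(A2) = ES + duration = 4 + 3 = 7
Successor of A2 is M. ES(M) = max(sum(A), sum(B)) = max(7, 18) = 18
Free float = ES(successor) - EF(current) = 18 - 7 = 11

11


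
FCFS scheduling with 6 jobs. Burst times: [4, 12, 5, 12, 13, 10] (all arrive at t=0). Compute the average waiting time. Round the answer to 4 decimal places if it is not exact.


FCFS order (as given): [4, 12, 5, 12, 13, 10]
Waiting times:
  Job 1: wait = 0
  Job 2: wait = 4
  Job 3: wait = 16
  Job 4: wait = 21
  Job 5: wait = 33
  Job 6: wait = 46
Sum of waiting times = 120
Average waiting time = 120/6 = 20.0

20.0


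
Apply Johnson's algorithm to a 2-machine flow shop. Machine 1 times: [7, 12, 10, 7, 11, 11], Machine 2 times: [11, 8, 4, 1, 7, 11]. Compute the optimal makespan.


Apply Johnson's rule:
  Group 1 (a <= b): [(1, 7, 11), (6, 11, 11)]
  Group 2 (a > b): [(2, 12, 8), (5, 11, 7), (3, 10, 4), (4, 7, 1)]
Optimal job order: [1, 6, 2, 5, 3, 4]
Schedule:
  Job 1: M1 done at 7, M2 done at 18
  Job 6: M1 done at 18, M2 done at 29
  Job 2: M1 done at 30, M2 done at 38
  Job 5: M1 done at 41, M2 done at 48
  Job 3: M1 done at 51, M2 done at 55
  Job 4: M1 done at 58, M2 done at 59
Makespan = 59

59


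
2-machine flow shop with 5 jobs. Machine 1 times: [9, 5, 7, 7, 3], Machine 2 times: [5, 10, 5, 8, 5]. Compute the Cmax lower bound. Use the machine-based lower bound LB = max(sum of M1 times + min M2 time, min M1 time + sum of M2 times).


LB1 = sum(M1 times) + min(M2 times) = 31 + 5 = 36
LB2 = min(M1 times) + sum(M2 times) = 3 + 33 = 36
Lower bound = max(LB1, LB2) = max(36, 36) = 36

36


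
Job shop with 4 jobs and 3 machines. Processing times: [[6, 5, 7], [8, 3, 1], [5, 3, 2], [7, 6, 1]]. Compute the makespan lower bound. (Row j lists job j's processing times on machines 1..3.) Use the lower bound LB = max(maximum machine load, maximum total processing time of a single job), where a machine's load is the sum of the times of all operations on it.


Machine loads:
  Machine 1: 6 + 8 + 5 + 7 = 26
  Machine 2: 5 + 3 + 3 + 6 = 17
  Machine 3: 7 + 1 + 2 + 1 = 11
Max machine load = 26
Job totals:
  Job 1: 18
  Job 2: 12
  Job 3: 10
  Job 4: 14
Max job total = 18
Lower bound = max(26, 18) = 26

26


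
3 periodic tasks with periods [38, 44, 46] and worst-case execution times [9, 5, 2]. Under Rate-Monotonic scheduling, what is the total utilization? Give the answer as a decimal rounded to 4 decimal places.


Compute individual utilizations (exact fractions):
  Task 1: C/T = 9/38 (approx. 0.2368)
  Task 2: C/T = 5/44 (approx. 0.1136)
  Task 3: C/T = 2/46 = 1/23 (approx. 0.0435)
Total utilization U = 9/38 + 5/44 + 1/23 = 7575/19228
Rounded to 4 decimal places: U = 0.3940
RM (Liu & Layland) bound for 3 tasks = 0.779763; compare with U = 7575/19228 (approx. 0.393957)
U <= bound, so schedulable by RM sufficient condition.

0.3940


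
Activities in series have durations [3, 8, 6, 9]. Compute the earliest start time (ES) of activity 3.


Activity 3 starts after activities 1 through 2 complete.
Predecessor durations: [3, 8]
ES = 3 + 8 = 11

11


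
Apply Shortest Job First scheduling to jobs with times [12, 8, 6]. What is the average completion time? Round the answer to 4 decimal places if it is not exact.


SJF order (ascending): [6, 8, 12]
Completion times:
  Job 1: burst=6, C=6
  Job 2: burst=8, C=14
  Job 3: burst=12, C=26
Average completion = 46/3 = 15.3333

15.3333


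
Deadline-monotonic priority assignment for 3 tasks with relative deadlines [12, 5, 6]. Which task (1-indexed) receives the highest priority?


Sort tasks by relative deadline (ascending):
  Task 2: deadline = 5
  Task 3: deadline = 6
  Task 1: deadline = 12
Priority order (highest first): [2, 3, 1]
Highest priority task = 2

2


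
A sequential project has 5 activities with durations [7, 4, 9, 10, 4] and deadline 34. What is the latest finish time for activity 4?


LF(activity 4) = deadline - sum of successor durations
Successors: activities 5 through 5 with durations [4]
Sum of successor durations = 4
LF = 34 - 4 = 30

30


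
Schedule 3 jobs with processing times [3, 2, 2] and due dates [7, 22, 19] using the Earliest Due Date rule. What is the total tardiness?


Sort by due date (EDD order): [(3, 7), (2, 19), (2, 22)]
Compute completion times and tardiness:
  Job 1: p=3, d=7, C=3, tardiness=max(0,3-7)=0
  Job 2: p=2, d=19, C=5, tardiness=max(0,5-19)=0
  Job 3: p=2, d=22, C=7, tardiness=max(0,7-22)=0
Total tardiness = 0

0


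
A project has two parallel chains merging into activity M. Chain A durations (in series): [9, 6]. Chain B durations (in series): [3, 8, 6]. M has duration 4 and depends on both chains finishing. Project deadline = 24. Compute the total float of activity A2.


Forward pass: ES(A2) = sum of predecessors on chain A = 9
EF = ES + duration = 9 + 6 = 15
Backward pass: LF(M) = deadline = 24; LS(M) = 24 - 4 = 20
LF(A2) = LS(M) - sum(successors on chain A) = 20 - 0 = 20
LS = LF - duration = 20 - 6 = 14
Total float = LS - ES = 14 - 9 = 5

5


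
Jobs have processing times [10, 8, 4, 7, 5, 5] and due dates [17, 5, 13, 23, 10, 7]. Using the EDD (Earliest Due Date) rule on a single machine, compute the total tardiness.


Sort by due date (EDD order): [(8, 5), (5, 7), (5, 10), (4, 13), (10, 17), (7, 23)]
Compute completion times and tardiness:
  Job 1: p=8, d=5, C=8, tardiness=max(0,8-5)=3
  Job 2: p=5, d=7, C=13, tardiness=max(0,13-7)=6
  Job 3: p=5, d=10, C=18, tardiness=max(0,18-10)=8
  Job 4: p=4, d=13, C=22, tardiness=max(0,22-13)=9
  Job 5: p=10, d=17, C=32, tardiness=max(0,32-17)=15
  Job 6: p=7, d=23, C=39, tardiness=max(0,39-23)=16
Total tardiness = 57

57


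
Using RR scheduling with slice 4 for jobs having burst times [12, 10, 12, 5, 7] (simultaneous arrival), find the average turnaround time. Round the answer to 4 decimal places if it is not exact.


Time quantum = 4
Execution trace:
  J1 runs 4 units, time = 4
  J2 runs 4 units, time = 8
  J3 runs 4 units, time = 12
  J4 runs 4 units, time = 16
  J5 runs 4 units, time = 20
  J1 runs 4 units, time = 24
  J2 runs 4 units, time = 28
  J3 runs 4 units, time = 32
  J4 runs 1 units, time = 33
  J5 runs 3 units, time = 36
  J1 runs 4 units, time = 40
  J2 runs 2 units, time = 42
  J3 runs 4 units, time = 46
Finish times: [40, 42, 46, 33, 36]
Average turnaround = 197/5 = 39.4

39.4


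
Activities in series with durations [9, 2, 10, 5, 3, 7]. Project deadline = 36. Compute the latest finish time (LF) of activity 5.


LF(activity 5) = deadline - sum of successor durations
Successors: activities 6 through 6 with durations [7]
Sum of successor durations = 7
LF = 36 - 7 = 29

29


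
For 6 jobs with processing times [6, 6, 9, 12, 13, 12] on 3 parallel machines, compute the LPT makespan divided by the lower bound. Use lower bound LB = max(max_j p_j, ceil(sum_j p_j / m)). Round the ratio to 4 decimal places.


LPT order: [13, 12, 12, 9, 6, 6]
Machine loads after assignment: [19, 21, 18]
LPT makespan = 21
Lower bound = max(max_job, ceil(total/3)) = max(13, 20) = 20
Ratio = 21 / 20 = 1.05

1.05


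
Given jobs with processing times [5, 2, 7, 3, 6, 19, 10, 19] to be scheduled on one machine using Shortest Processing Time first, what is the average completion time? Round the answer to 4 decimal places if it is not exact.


Sort jobs by processing time (SPT order): [2, 3, 5, 6, 7, 10, 19, 19]
Compute completion times sequentially:
  Job 1: processing = 2, completes at 2
  Job 2: processing = 3, completes at 5
  Job 3: processing = 5, completes at 10
  Job 4: processing = 6, completes at 16
  Job 5: processing = 7, completes at 23
  Job 6: processing = 10, completes at 33
  Job 7: processing = 19, completes at 52
  Job 8: processing = 19, completes at 71
Sum of completion times = 212
Average completion time = 212/8 = 26.5

26.5


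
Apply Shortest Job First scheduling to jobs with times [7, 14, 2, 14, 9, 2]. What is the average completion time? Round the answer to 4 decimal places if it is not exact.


SJF order (ascending): [2, 2, 7, 9, 14, 14]
Completion times:
  Job 1: burst=2, C=2
  Job 2: burst=2, C=4
  Job 3: burst=7, C=11
  Job 4: burst=9, C=20
  Job 5: burst=14, C=34
  Job 6: burst=14, C=48
Average completion = 119/6 = 19.8333

19.8333


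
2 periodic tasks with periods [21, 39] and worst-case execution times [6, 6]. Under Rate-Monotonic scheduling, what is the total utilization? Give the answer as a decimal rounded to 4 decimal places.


Compute individual utilizations (exact fractions):
  Task 1: C/T = 6/21 = 2/7 (approx. 0.2857)
  Task 2: C/T = 6/39 = 2/13 (approx. 0.1538)
Total utilization U = 2/7 + 2/13 = 40/91
Rounded to 4 decimal places: U = 0.4396
RM (Liu & Layland) bound for 2 tasks = 0.828427; compare with U = 40/91 (approx. 0.439560)
U <= bound, so schedulable by RM sufficient condition.

0.4396


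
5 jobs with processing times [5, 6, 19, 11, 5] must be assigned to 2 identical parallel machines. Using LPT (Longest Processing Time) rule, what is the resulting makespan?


Sort jobs in decreasing order (LPT): [19, 11, 6, 5, 5]
Assign each job to the least loaded machine:
  Machine 1: jobs [19, 5], load = 24
  Machine 2: jobs [11, 6, 5], load = 22
Makespan = max load = 24

24


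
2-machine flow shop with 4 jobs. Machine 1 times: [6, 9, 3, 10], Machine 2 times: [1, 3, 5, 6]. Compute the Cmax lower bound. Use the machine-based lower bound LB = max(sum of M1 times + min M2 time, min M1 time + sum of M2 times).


LB1 = sum(M1 times) + min(M2 times) = 28 + 1 = 29
LB2 = min(M1 times) + sum(M2 times) = 3 + 15 = 18
Lower bound = max(LB1, LB2) = max(29, 18) = 29

29


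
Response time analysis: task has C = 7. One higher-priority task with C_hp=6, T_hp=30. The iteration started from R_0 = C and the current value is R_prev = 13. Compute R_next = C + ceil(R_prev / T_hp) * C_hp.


R_next = C + ceil(R_prev / T_hp) * C_hp
ceil(13 / 30) = ceil(0.4333) = 1
Interference = 1 * 6 = 6
R_next = 7 + 6 = 13
R_next = R_prev, so the iteration has converged (response time = 13).

13


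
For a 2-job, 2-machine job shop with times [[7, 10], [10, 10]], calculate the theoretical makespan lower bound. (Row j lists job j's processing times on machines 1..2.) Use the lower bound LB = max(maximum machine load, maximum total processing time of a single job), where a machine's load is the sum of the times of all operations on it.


Machine loads:
  Machine 1: 7 + 10 = 17
  Machine 2: 10 + 10 = 20
Max machine load = 20
Job totals:
  Job 1: 17
  Job 2: 20
Max job total = 20
Lower bound = max(20, 20) = 20

20


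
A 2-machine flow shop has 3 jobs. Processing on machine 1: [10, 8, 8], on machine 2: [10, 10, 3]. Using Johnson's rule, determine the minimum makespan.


Apply Johnson's rule:
  Group 1 (a <= b): [(2, 8, 10), (1, 10, 10)]
  Group 2 (a > b): [(3, 8, 3)]
Optimal job order: [2, 1, 3]
Schedule:
  Job 2: M1 done at 8, M2 done at 18
  Job 1: M1 done at 18, M2 done at 28
  Job 3: M1 done at 26, M2 done at 31
Makespan = 31

31
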